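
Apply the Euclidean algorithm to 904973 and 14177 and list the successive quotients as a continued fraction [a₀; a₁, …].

⌊904973/14177⌋ = 63, remainder 11822
⌊14177/11822⌋ = 1, remainder 2355
⌊11822/2355⌋ = 5, remainder 47
⌊2355/47⌋ = 50, remainder 5
⌊47/5⌋ = 9, remainder 2
⌊5/2⌋ = 2, remainder 1
⌊2/1⌋ = 2, remainder 0

[63; 1, 5, 50, 9, 2, 2]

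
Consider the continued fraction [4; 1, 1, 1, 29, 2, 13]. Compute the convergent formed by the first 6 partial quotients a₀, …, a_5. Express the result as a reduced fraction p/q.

a_0 = 4: 4/1
a_1 = 1: 5/1
a_2 = 1: 9/2
a_3 = 1: 14/3
a_4 = 29: 415/89
a_5 = 2: 844/181

844/181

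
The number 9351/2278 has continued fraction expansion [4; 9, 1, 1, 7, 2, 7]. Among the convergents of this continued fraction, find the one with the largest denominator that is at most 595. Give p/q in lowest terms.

1252/305

a_0 = 4: 4/1  (≤ bound)
a_1 = 9: 37/9  (≤ bound)
a_2 = 1: 41/10  (≤ bound)
a_3 = 1: 78/19  (≤ bound)
a_4 = 7: 587/143  (≤ bound)
a_5 = 2: 1252/305  (≤ bound)
a_6 = 7: 9351/2278  (> 595, stop)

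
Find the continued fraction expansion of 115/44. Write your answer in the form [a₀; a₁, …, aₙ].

Repeatedly divide and take the remainder:
⌊115/44⌋ = 2, remainder 27
⌊44/27⌋ = 1, remainder 17
⌊27/17⌋ = 1, remainder 10
⌊17/10⌋ = 1, remainder 7
⌊10/7⌋ = 1, remainder 3
⌊7/3⌋ = 2, remainder 1
⌊3/1⌋ = 3, remainder 0

[2; 1, 1, 1, 1, 2, 3]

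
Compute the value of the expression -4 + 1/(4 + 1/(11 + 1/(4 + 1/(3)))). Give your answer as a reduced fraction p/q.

-2242/597

Collapse the nested fraction from the inside out:
Start with 3.
4 + 1/(3/1) = 4 + 1/3 = 13/3
11 + 1/(13/3) = 11 + 3/13 = 146/13
4 + 1/(146/13) = 4 + 13/146 = 597/146
-4 + 1/(597/146) = -4 + 146/597 = -2242/597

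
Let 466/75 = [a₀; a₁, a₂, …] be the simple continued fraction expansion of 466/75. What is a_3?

2

466 ÷ 75 → quotient 6, remainder 16
75 ÷ 16 → quotient 4, remainder 11
16 ÷ 11 → quotient 1, remainder 5
11 ÷ 5 → quotient 2, remainder 1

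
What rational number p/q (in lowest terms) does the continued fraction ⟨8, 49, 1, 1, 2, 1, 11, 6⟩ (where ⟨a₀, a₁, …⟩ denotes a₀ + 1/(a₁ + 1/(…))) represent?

Build up convergents one term at a time:
a_0 = 8: 8/1
a_1 = 49: 393/49
a_2 = 1: 401/50
a_3 = 1: 794/99
a_4 = 2: 1989/248
a_5 = 1: 2783/347
a_6 = 11: 32602/4065
a_7 = 6: 198395/24737

198395/24737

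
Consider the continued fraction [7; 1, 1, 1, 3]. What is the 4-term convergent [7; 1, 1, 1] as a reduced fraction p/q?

a_0 = 7: 7/1
a_1 = 1: 8/1
a_2 = 1: 15/2
a_3 = 1: 23/3

23/3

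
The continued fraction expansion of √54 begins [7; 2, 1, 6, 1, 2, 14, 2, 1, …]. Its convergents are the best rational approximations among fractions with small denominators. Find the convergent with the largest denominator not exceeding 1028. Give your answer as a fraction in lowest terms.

a_0 = 7: 7/1  (≤ bound)
a_1 = 2: 15/2  (≤ bound)
a_2 = 1: 22/3  (≤ bound)
a_3 = 6: 147/20  (≤ bound)
a_4 = 1: 169/23  (≤ bound)
a_5 = 2: 485/66  (≤ bound)
a_6 = 14: 6959/947  (≤ bound)
a_7 = 2: 14403/1960  (> 1028, stop)

6959/947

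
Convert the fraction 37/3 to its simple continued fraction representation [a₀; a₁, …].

[12; 3]

⌊37/3⌋ = 12, remainder 1
⌊3/1⌋ = 3, remainder 0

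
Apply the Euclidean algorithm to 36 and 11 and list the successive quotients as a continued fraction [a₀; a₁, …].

36 ÷ 11 → quotient 3, remainder 3
11 ÷ 3 → quotient 3, remainder 2
3 ÷ 2 → quotient 1, remainder 1
2 ÷ 1 → quotient 2, remainder 0

[3; 3, 1, 2]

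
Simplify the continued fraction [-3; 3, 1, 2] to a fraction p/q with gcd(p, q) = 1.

-30/11

a_0 = -3: -3/1
a_1 = 3: -8/3
a_2 = 1: -11/4
a_3 = 2: -30/11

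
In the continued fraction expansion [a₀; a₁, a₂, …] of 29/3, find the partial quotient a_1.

Repeatedly divide and take the remainder:
29 ÷ 3 → quotient 9, remainder 2
3 ÷ 2 → quotient 1, remainder 1

1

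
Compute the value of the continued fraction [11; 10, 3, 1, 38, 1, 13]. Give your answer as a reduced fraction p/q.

252791/22779

Start with 13.
1 + 1/(13/1) = 1 + 1/13 = 14/13
38 + 1/(14/13) = 38 + 13/14 = 545/14
1 + 1/(545/14) = 1 + 14/545 = 559/545
3 + 1/(559/545) = 3 + 545/559 = 2222/559
10 + 1/(2222/559) = 10 + 559/2222 = 22779/2222
11 + 1/(22779/2222) = 11 + 2222/22779 = 252791/22779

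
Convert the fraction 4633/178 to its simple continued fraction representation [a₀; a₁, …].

[26; 35, 1, 1, 2]

Repeatedly divide and take the remainder:
4633 = 26·178 + 5, so a_0 = 26
178 = 35·5 + 3, so a_1 = 35
5 = 1·3 + 2, so a_2 = 1
3 = 1·2 + 1, so a_3 = 1
2 = 2·1 + 0, so a_4 = 2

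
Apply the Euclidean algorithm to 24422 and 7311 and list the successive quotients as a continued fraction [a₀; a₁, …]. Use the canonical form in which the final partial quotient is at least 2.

[3; 2, 1, 14, 1, 21, 3, 2]

Apply division with remainder until the remainder is 0:
24422 = 3·7311 + 2489, so a_0 = 3
7311 = 2·2489 + 2333, so a_1 = 2
2489 = 1·2333 + 156, so a_2 = 1
2333 = 14·156 + 149, so a_3 = 14
156 = 1·149 + 7, so a_4 = 1
149 = 21·7 + 2, so a_5 = 21
7 = 3·2 + 1, so a_6 = 3
2 = 2·1 + 0, so a_7 = 2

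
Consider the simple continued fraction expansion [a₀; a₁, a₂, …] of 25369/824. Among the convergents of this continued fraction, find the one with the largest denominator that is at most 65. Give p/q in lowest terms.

1016/33

a_0 = 30: 30/1  (≤ bound)
a_1 = 1: 31/1  (≤ bound)
a_2 = 3: 123/4  (≤ bound)
a_3 = 1: 154/5  (≤ bound)
a_4 = 2: 431/14  (≤ bound)
a_5 = 2: 1016/33  (≤ bound)
a_6 = 3: 3479/113  (> 65, stop)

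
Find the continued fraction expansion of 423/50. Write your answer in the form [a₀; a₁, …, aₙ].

⌊423/50⌋ = 8, remainder 23
⌊50/23⌋ = 2, remainder 4
⌊23/4⌋ = 5, remainder 3
⌊4/3⌋ = 1, remainder 1
⌊3/1⌋ = 3, remainder 0

[8; 2, 5, 1, 3]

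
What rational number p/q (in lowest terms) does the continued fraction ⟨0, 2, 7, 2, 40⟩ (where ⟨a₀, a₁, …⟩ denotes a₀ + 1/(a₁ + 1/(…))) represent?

607/1295

Start with 40.
2 + 1/(40/1) = 2 + 1/40 = 81/40
7 + 1/(81/40) = 7 + 40/81 = 607/81
2 + 1/(607/81) = 2 + 81/607 = 1295/607
0 + 1/(1295/607) = 0 + 607/1295 = 607/1295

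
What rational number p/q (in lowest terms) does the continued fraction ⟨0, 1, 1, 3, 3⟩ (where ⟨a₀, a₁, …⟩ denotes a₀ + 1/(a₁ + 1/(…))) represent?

13/23

Start with 3.
3 + 1/(3/1) = 3 + 1/3 = 10/3
1 + 1/(10/3) = 1 + 3/10 = 13/10
1 + 1/(13/10) = 1 + 10/13 = 23/13
0 + 1/(23/13) = 0 + 13/23 = 13/23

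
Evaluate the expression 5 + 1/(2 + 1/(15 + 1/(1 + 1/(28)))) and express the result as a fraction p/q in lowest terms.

Compute successive convergents:
a_0 = 5: 5/1
a_1 = 2: 11/2
a_2 = 15: 170/31
a_3 = 1: 181/33
a_4 = 28: 5238/955

5238/955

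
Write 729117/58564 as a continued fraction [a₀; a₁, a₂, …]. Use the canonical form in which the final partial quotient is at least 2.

729117 ÷ 58564 → quotient 12, remainder 26349
58564 ÷ 26349 → quotient 2, remainder 5866
26349 ÷ 5866 → quotient 4, remainder 2885
5866 ÷ 2885 → quotient 2, remainder 96
2885 ÷ 96 → quotient 30, remainder 5
96 ÷ 5 → quotient 19, remainder 1
5 ÷ 1 → quotient 5, remainder 0

[12; 2, 4, 2, 30, 19, 5]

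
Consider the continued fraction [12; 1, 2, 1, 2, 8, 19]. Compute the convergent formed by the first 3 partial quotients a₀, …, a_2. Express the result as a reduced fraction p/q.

Work from the innermost term outward:
Start with 2.
1 + 1/(2/1) = 1 + 1/2 = 3/2
12 + 1/(3/2) = 12 + 2/3 = 38/3

38/3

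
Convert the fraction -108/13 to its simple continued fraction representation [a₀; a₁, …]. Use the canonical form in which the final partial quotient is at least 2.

[-9; 1, 2, 4]

-108 ÷ 13 → quotient -9, remainder 9
13 ÷ 9 → quotient 1, remainder 4
9 ÷ 4 → quotient 2, remainder 1
4 ÷ 1 → quotient 4, remainder 0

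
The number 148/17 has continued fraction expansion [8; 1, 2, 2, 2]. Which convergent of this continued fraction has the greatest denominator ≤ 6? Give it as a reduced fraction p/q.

26/3

List convergents until the denominator exceeds the bound:
a_0 = 8: 8/1  (≤ bound)
a_1 = 1: 9/1  (≤ bound)
a_2 = 2: 26/3  (≤ bound)
a_3 = 2: 61/7  (> 6, stop)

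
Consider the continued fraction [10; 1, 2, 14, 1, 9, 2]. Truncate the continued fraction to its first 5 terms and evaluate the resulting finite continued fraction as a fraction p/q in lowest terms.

Build up convergents one term at a time:
a_0 = 10: 10/1
a_1 = 1: 11/1
a_2 = 2: 32/3
a_3 = 14: 459/43
a_4 = 1: 491/46

491/46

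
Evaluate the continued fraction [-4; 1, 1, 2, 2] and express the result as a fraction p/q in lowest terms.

Start with 2.
2 + 1/(2/1) = 2 + 1/2 = 5/2
1 + 1/(5/2) = 1 + 2/5 = 7/5
1 + 1/(7/5) = 1 + 5/7 = 12/7
-4 + 1/(12/7) = -4 + 7/12 = -41/12

-41/12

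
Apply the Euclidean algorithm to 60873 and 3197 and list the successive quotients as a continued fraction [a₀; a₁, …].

⌊60873/3197⌋ = 19, remainder 130
⌊3197/130⌋ = 24, remainder 77
⌊130/77⌋ = 1, remainder 53
⌊77/53⌋ = 1, remainder 24
⌊53/24⌋ = 2, remainder 5
⌊24/5⌋ = 4, remainder 4
⌊5/4⌋ = 1, remainder 1
⌊4/1⌋ = 4, remainder 0

[19; 24, 1, 1, 2, 4, 1, 4]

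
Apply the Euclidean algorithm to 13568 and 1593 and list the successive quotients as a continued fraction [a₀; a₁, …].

[8; 1, 1, 13, 1, 54]

13568 = 8·1593 + 824, so a_0 = 8
1593 = 1·824 + 769, so a_1 = 1
824 = 1·769 + 55, so a_2 = 1
769 = 13·55 + 54, so a_3 = 13
55 = 1·54 + 1, so a_4 = 1
54 = 54·1 + 0, so a_5 = 54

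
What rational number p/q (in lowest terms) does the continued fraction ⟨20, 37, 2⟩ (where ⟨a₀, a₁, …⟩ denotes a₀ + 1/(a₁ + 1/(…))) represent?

1502/75

Work from the innermost term outward:
Start with 2.
37 + 1/(2/1) = 37 + 1/2 = 75/2
20 + 1/(75/2) = 20 + 2/75 = 1502/75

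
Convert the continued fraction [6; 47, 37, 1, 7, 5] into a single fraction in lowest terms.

Starting at the tail and folding back:
Start with 5.
7 + 1/(5/1) = 7 + 1/5 = 36/5
1 + 1/(36/5) = 1 + 5/36 = 41/36
37 + 1/(41/36) = 37 + 36/41 = 1553/41
47 + 1/(1553/41) = 47 + 41/1553 = 73032/1553
6 + 1/(73032/1553) = 6 + 1553/73032 = 439745/73032

439745/73032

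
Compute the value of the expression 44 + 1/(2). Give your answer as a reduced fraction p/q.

Start with 2.
44 + 1/(2/1) = 44 + 1/2 = 89/2

89/2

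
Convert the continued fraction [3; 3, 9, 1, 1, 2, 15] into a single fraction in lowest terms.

Start with 15.
2 + 1/(15/1) = 2 + 1/15 = 31/15
1 + 1/(31/15) = 1 + 15/31 = 46/31
1 + 1/(46/31) = 1 + 31/46 = 77/46
9 + 1/(77/46) = 9 + 46/77 = 739/77
3 + 1/(739/77) = 3 + 77/739 = 2294/739
3 + 1/(2294/739) = 3 + 739/2294 = 7621/2294

7621/2294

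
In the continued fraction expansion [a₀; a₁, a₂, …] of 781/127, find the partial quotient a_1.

⌊781/127⌋ = 6, remainder 19
⌊127/19⌋ = 6, remainder 13

6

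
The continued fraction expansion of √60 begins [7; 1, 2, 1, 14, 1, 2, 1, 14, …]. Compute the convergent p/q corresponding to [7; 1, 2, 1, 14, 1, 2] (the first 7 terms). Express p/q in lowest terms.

1433/185

a_0 = 7: 7/1
a_1 = 1: 8/1
a_2 = 2: 23/3
a_3 = 1: 31/4
a_4 = 14: 457/59
a_5 = 1: 488/63
a_6 = 2: 1433/185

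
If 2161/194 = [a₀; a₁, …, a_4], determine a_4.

Run the Euclidean algorithm, recording each quotient:
2161 ÷ 194 → quotient 11, remainder 27
194 ÷ 27 → quotient 7, remainder 5
27 ÷ 5 → quotient 5, remainder 2
5 ÷ 2 → quotient 2, remainder 1
2 ÷ 1 → quotient 2, remainder 0

2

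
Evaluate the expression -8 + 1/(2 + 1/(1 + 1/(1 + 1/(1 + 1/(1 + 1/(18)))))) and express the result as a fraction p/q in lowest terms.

-1843/242

Start with 18.
1 + 1/(18/1) = 1 + 1/18 = 19/18
1 + 1/(19/18) = 1 + 18/19 = 37/19
1 + 1/(37/19) = 1 + 19/37 = 56/37
1 + 1/(56/37) = 1 + 37/56 = 93/56
2 + 1/(93/56) = 2 + 56/93 = 242/93
-8 + 1/(242/93) = -8 + 93/242 = -1843/242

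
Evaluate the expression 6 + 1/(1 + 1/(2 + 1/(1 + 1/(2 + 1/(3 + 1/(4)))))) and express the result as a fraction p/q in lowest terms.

1070/159

a_0 = 6: 6/1
a_1 = 1: 7/1
a_2 = 2: 20/3
a_3 = 1: 27/4
a_4 = 2: 74/11
a_5 = 3: 249/37
a_6 = 4: 1070/159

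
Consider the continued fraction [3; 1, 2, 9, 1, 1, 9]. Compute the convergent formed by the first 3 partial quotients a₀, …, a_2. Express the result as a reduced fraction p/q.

11/3

a_0 = 3: 3/1
a_1 = 1: 4/1
a_2 = 2: 11/3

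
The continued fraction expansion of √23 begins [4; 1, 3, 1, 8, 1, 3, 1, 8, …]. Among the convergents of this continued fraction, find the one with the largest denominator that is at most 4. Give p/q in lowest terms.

a_0 = 4: 4/1  (≤ bound)
a_1 = 1: 5/1  (≤ bound)
a_2 = 3: 19/4  (≤ bound)
a_3 = 1: 24/5  (> 4, stop)

19/4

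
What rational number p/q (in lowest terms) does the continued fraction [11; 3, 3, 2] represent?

260/23

a_0 = 11: 11/1
a_1 = 3: 34/3
a_2 = 3: 113/10
a_3 = 2: 260/23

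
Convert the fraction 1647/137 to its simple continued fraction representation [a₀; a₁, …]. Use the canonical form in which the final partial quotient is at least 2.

[12; 45, 1, 2]

1647 ÷ 137 → quotient 12, remainder 3
137 ÷ 3 → quotient 45, remainder 2
3 ÷ 2 → quotient 1, remainder 1
2 ÷ 1 → quotient 2, remainder 0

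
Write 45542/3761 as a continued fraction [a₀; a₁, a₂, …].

[12; 9, 5, 1, 3, 2, 3, 2]

⌊45542/3761⌋ = 12, remainder 410
⌊3761/410⌋ = 9, remainder 71
⌊410/71⌋ = 5, remainder 55
⌊71/55⌋ = 1, remainder 16
⌊55/16⌋ = 3, remainder 7
⌊16/7⌋ = 2, remainder 2
⌊7/2⌋ = 3, remainder 1
⌊2/1⌋ = 2, remainder 0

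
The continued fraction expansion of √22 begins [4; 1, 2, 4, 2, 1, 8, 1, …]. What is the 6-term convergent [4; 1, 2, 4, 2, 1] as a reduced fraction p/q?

Start with 1.
2 + 1/(1/1) = 2 + 1/1 = 3/1
4 + 1/(3/1) = 4 + 1/3 = 13/3
2 + 1/(13/3) = 2 + 3/13 = 29/13
1 + 1/(29/13) = 1 + 13/29 = 42/29
4 + 1/(42/29) = 4 + 29/42 = 197/42

197/42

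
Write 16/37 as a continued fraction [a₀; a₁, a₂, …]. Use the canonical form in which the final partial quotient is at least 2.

[0; 2, 3, 5]

Run the Euclidean algorithm, recording each quotient:
16 = 0·37 + 16, so a_0 = 0
37 = 2·16 + 5, so a_1 = 2
16 = 3·5 + 1, so a_2 = 3
5 = 5·1 + 0, so a_3 = 5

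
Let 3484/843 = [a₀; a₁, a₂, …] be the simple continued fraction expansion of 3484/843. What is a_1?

7

⌊3484/843⌋ = 4, remainder 112
⌊843/112⌋ = 7, remainder 59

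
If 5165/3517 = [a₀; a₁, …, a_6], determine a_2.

7

⌊5165/3517⌋ = 1, remainder 1648
⌊3517/1648⌋ = 2, remainder 221
⌊1648/221⌋ = 7, remainder 101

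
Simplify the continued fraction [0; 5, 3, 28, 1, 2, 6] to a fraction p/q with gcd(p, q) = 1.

1654/8815

Starting at the tail and folding back:
Start with 6.
2 + 1/(6/1) = 2 + 1/6 = 13/6
1 + 1/(13/6) = 1 + 6/13 = 19/13
28 + 1/(19/13) = 28 + 13/19 = 545/19
3 + 1/(545/19) = 3 + 19/545 = 1654/545
5 + 1/(1654/545) = 5 + 545/1654 = 8815/1654
0 + 1/(8815/1654) = 0 + 1654/8815 = 1654/8815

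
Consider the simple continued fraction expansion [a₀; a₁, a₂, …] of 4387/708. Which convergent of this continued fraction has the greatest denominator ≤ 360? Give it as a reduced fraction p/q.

1010/163

a_0 = 6: 6/1  (≤ bound)
a_1 = 5: 31/5  (≤ bound)
a_2 = 10: 316/51  (≤ bound)
a_3 = 1: 347/56  (≤ bound)
a_4 = 2: 1010/163  (≤ bound)
a_5 = 4: 4387/708  (> 360, stop)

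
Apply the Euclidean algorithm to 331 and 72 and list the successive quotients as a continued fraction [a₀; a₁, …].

⌊331/72⌋ = 4, remainder 43
⌊72/43⌋ = 1, remainder 29
⌊43/29⌋ = 1, remainder 14
⌊29/14⌋ = 2, remainder 1
⌊14/1⌋ = 14, remainder 0

[4; 1, 1, 2, 14]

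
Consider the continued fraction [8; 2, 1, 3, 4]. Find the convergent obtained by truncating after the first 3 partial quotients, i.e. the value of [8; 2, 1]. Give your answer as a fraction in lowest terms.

25/3

a_0 = 8: 8/1
a_1 = 2: 17/2
a_2 = 1: 25/3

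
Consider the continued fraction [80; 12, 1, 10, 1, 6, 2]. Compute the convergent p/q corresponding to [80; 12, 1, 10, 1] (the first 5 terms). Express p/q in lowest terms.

12412/155

Compute successive convergents:
a_0 = 80: 80/1
a_1 = 12: 961/12
a_2 = 1: 1041/13
a_3 = 10: 11371/142
a_4 = 1: 12412/155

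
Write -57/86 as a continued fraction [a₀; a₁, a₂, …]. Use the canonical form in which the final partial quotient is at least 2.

Apply division with remainder until the remainder is 0:
⌊-57/86⌋ = -1, remainder 29
⌊86/29⌋ = 2, remainder 28
⌊29/28⌋ = 1, remainder 1
⌊28/1⌋ = 28, remainder 0

[-1; 2, 1, 28]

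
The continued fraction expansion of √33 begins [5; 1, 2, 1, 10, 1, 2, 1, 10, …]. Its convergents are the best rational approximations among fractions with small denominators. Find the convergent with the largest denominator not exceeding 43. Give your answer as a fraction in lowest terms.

247/43

List convergents until the denominator exceeds the bound:
a_0 = 5: 5/1  (≤ bound)
a_1 = 1: 6/1  (≤ bound)
a_2 = 2: 17/3  (≤ bound)
a_3 = 1: 23/4  (≤ bound)
a_4 = 10: 247/43  (≤ bound)
a_5 = 1: 270/47  (> 43, stop)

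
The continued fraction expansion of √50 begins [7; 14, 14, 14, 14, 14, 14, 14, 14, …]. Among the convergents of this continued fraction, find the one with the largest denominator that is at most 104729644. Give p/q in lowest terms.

a_0 = 7: 7/1  (≤ bound)
a_1 = 14: 99/14  (≤ bound)
a_2 = 14: 1393/197  (≤ bound)
a_3 = 14: 19601/2772  (≤ bound)
a_4 = 14: 275807/39005  (≤ bound)
a_5 = 14: 3880899/548842  (≤ bound)
a_6 = 14: 54608393/7722793  (≤ bound)
a_7 = 14: 768398401/108667944  (> 104729644, stop)

54608393/7722793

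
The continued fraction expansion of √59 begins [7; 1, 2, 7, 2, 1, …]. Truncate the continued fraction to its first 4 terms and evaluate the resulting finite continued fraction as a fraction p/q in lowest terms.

169/22

Work from the innermost term outward:
Start with 7.
2 + 1/(7/1) = 2 + 1/7 = 15/7
1 + 1/(15/7) = 1 + 7/15 = 22/15
7 + 1/(22/15) = 7 + 15/22 = 169/22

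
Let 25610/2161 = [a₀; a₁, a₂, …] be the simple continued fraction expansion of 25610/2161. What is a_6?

⌊25610/2161⌋ = 11, remainder 1839
⌊2161/1839⌋ = 1, remainder 322
⌊1839/322⌋ = 5, remainder 229
⌊322/229⌋ = 1, remainder 93
⌊229/93⌋ = 2, remainder 43
⌊93/43⌋ = 2, remainder 7
⌊43/7⌋ = 6, remainder 1

6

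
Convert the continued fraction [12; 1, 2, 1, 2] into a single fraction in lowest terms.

140/11

Compute successive convergents:
a_0 = 12: 12/1
a_1 = 1: 13/1
a_2 = 2: 38/3
a_3 = 1: 51/4
a_4 = 2: 140/11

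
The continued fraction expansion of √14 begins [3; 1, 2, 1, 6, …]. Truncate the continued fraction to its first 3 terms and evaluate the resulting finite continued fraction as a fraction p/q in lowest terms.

11/3

Build up convergents one term at a time:
a_0 = 3: 3/1
a_1 = 1: 4/1
a_2 = 2: 11/3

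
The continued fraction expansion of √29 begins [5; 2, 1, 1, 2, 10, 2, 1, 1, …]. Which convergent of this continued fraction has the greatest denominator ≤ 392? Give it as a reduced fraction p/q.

a_0 = 5: 5/1  (≤ bound)
a_1 = 2: 11/2  (≤ bound)
a_2 = 1: 16/3  (≤ bound)
a_3 = 1: 27/5  (≤ bound)
a_4 = 2: 70/13  (≤ bound)
a_5 = 10: 727/135  (≤ bound)
a_6 = 2: 1524/283  (≤ bound)
a_7 = 1: 2251/418  (> 392, stop)

1524/283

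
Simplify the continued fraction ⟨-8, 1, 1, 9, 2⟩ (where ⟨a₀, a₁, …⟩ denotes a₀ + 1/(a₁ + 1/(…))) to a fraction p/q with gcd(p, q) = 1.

-299/40

Work from the innermost term outward:
Start with 2.
9 + 1/(2/1) = 9 + 1/2 = 19/2
1 + 1/(19/2) = 1 + 2/19 = 21/19
1 + 1/(21/19) = 1 + 19/21 = 40/21
-8 + 1/(40/21) = -8 + 21/40 = -299/40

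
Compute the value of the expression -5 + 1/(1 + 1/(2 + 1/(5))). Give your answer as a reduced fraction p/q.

-69/16

Start with 5.
2 + 1/(5/1) = 2 + 1/5 = 11/5
1 + 1/(11/5) = 1 + 5/11 = 16/11
-5 + 1/(16/11) = -5 + 11/16 = -69/16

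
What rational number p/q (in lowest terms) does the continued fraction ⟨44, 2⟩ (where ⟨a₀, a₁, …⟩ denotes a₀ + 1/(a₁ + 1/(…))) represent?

89/2

Build up convergents one term at a time:
a_0 = 44: 44/1
a_1 = 2: 89/2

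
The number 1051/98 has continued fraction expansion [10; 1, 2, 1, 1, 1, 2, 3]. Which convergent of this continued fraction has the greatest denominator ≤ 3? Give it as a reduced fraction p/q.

32/3

a_0 = 10: 10/1  (≤ bound)
a_1 = 1: 11/1  (≤ bound)
a_2 = 2: 32/3  (≤ bound)
a_3 = 1: 43/4  (> 3, stop)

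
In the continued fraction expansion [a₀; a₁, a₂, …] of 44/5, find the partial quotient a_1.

1

Repeatedly divide and take the remainder:
⌊44/5⌋ = 8, remainder 4
⌊5/4⌋ = 1, remainder 1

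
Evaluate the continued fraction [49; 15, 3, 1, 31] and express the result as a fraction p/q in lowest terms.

Start with 31.
1 + 1/(31/1) = 1 + 1/31 = 32/31
3 + 1/(32/31) = 3 + 31/32 = 127/32
15 + 1/(127/32) = 15 + 32/127 = 1937/127
49 + 1/(1937/127) = 49 + 127/1937 = 95040/1937

95040/1937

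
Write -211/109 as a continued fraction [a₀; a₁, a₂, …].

[-2; 15, 1, 1, 3]

Repeatedly divide and take the remainder:
-211 ÷ 109 → quotient -2, remainder 7
109 ÷ 7 → quotient 15, remainder 4
7 ÷ 4 → quotient 1, remainder 3
4 ÷ 3 → quotient 1, remainder 1
3 ÷ 1 → quotient 3, remainder 0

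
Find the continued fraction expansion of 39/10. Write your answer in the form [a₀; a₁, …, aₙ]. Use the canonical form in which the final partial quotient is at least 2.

[3; 1, 9]

Apply division with remainder until the remainder is 0:
39 = 3·10 + 9, so a_0 = 3
10 = 1·9 + 1, so a_1 = 1
9 = 9·1 + 0, so a_2 = 9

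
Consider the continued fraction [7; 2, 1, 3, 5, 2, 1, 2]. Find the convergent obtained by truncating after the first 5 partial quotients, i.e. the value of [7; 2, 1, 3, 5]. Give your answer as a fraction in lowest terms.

427/58

Starting at the tail and folding back:
Start with 5.
3 + 1/(5/1) = 3 + 1/5 = 16/5
1 + 1/(16/5) = 1 + 5/16 = 21/16
2 + 1/(21/16) = 2 + 16/21 = 58/21
7 + 1/(58/21) = 7 + 21/58 = 427/58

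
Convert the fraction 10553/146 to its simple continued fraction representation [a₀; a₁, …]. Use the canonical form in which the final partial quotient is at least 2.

[72; 3, 1, 1, 3, 1, 1, 2]

Repeatedly divide and take the remainder:
10553 = 72·146 + 41, so a_0 = 72
146 = 3·41 + 23, so a_1 = 3
41 = 1·23 + 18, so a_2 = 1
23 = 1·18 + 5, so a_3 = 1
18 = 3·5 + 3, so a_4 = 3
5 = 1·3 + 2, so a_5 = 1
3 = 1·2 + 1, so a_6 = 1
2 = 2·1 + 0, so a_7 = 2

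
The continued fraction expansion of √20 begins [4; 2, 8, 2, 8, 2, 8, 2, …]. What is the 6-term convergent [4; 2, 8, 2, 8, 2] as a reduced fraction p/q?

Collapse the nested fraction from the inside out:
Start with 2.
8 + 1/(2/1) = 8 + 1/2 = 17/2
2 + 1/(17/2) = 2 + 2/17 = 36/17
8 + 1/(36/17) = 8 + 17/36 = 305/36
2 + 1/(305/36) = 2 + 36/305 = 646/305
4 + 1/(646/305) = 4 + 305/646 = 2889/646

2889/646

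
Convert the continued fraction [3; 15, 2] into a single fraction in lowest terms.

Starting at the tail and folding back:
Start with 2.
15 + 1/(2/1) = 15 + 1/2 = 31/2
3 + 1/(31/2) = 3 + 2/31 = 95/31

95/31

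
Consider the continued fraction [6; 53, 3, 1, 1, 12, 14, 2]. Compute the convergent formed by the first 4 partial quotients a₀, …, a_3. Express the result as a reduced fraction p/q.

Use the convergent recurrence hₖ = aₖ·hₖ₋₁ + hₖ₋₂ (and likewise for the denominators kₖ):
a_0 = 6: 6/1
a_1 = 53: 319/53
a_2 = 3: 963/160
a_3 = 1: 1282/213

1282/213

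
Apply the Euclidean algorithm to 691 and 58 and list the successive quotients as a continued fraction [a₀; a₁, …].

[11; 1, 10, 1, 1, 2]

691 ÷ 58 → quotient 11, remainder 53
58 ÷ 53 → quotient 1, remainder 5
53 ÷ 5 → quotient 10, remainder 3
5 ÷ 3 → quotient 1, remainder 2
3 ÷ 2 → quotient 1, remainder 1
2 ÷ 1 → quotient 2, remainder 0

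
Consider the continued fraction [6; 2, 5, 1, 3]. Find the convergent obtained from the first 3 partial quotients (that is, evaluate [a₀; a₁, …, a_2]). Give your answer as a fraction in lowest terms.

Compute successive convergents:
a_0 = 6: 6/1
a_1 = 2: 13/2
a_2 = 5: 71/11

71/11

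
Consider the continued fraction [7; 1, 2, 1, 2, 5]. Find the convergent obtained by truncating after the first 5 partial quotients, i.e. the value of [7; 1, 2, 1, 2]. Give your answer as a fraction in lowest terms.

Start with 2.
1 + 1/(2/1) = 1 + 1/2 = 3/2
2 + 1/(3/2) = 2 + 2/3 = 8/3
1 + 1/(8/3) = 1 + 3/8 = 11/8
7 + 1/(11/8) = 7 + 8/11 = 85/11

85/11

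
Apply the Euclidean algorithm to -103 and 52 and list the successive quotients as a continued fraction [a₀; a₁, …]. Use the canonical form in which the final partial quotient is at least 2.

Run the Euclidean algorithm, recording each quotient:
-103 = -2·52 + 1, so a_0 = -2
52 = 52·1 + 0, so a_1 = 52

[-2; 52]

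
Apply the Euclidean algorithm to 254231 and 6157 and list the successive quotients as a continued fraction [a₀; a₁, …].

[41; 3, 2, 3, 5, 1, 2, 14]

254231 = 41·6157 + 1794, so a_0 = 41
6157 = 3·1794 + 775, so a_1 = 3
1794 = 2·775 + 244, so a_2 = 2
775 = 3·244 + 43, so a_3 = 3
244 = 5·43 + 29, so a_4 = 5
43 = 1·29 + 14, so a_5 = 1
29 = 2·14 + 1, so a_6 = 2
14 = 14·1 + 0, so a_7 = 14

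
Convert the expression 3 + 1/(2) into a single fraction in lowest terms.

7/2

Build up convergents one term at a time:
a_0 = 3: 3/1
a_1 = 2: 7/2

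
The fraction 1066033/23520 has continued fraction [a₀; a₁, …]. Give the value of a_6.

Run the Euclidean algorithm, recording each quotient:
1066033 ÷ 23520 → quotient 45, remainder 7633
23520 ÷ 7633 → quotient 3, remainder 621
7633 ÷ 621 → quotient 12, remainder 181
621 ÷ 181 → quotient 3, remainder 78
181 ÷ 78 → quotient 2, remainder 25
78 ÷ 25 → quotient 3, remainder 3
25 ÷ 3 → quotient 8, remainder 1

8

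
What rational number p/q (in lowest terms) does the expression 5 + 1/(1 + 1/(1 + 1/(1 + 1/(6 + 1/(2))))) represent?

a_0 = 5: 5/1
a_1 = 1: 6/1
a_2 = 1: 11/2
a_3 = 1: 17/3
a_4 = 6: 113/20
a_5 = 2: 243/43

243/43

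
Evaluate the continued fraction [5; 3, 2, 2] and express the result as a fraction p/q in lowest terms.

Build up convergents one term at a time:
a_0 = 5: 5/1
a_1 = 3: 16/3
a_2 = 2: 37/7
a_3 = 2: 90/17

90/17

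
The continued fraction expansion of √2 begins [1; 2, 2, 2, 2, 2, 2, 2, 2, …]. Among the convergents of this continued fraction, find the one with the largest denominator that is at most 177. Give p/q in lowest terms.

List convergents until the denominator exceeds the bound:
a_0 = 1: 1/1  (≤ bound)
a_1 = 2: 3/2  (≤ bound)
a_2 = 2: 7/5  (≤ bound)
a_3 = 2: 17/12  (≤ bound)
a_4 = 2: 41/29  (≤ bound)
a_5 = 2: 99/70  (≤ bound)
a_6 = 2: 239/169  (≤ bound)
a_7 = 2: 577/408  (> 177, stop)

239/169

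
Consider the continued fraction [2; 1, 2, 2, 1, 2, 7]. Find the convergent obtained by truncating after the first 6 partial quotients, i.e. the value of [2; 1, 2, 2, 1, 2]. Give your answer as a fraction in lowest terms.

73/27

a_0 = 2: 2/1
a_1 = 1: 3/1
a_2 = 2: 8/3
a_3 = 2: 19/7
a_4 = 1: 27/10
a_5 = 2: 73/27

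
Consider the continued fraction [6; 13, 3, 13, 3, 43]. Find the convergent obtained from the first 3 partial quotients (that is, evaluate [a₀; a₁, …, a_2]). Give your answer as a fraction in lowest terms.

243/40

Use the convergent recurrence hₖ = aₖ·hₖ₋₁ + hₖ₋₂ (and likewise for the denominators kₖ):
a_0 = 6: 6/1
a_1 = 13: 79/13
a_2 = 3: 243/40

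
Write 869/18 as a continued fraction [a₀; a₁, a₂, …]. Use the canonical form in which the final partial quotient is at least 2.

[48; 3, 1, 1, 2]

Apply division with remainder until the remainder is 0:
869 = 48·18 + 5, so a_0 = 48
18 = 3·5 + 3, so a_1 = 3
5 = 1·3 + 2, so a_2 = 1
3 = 1·2 + 1, so a_3 = 1
2 = 2·1 + 0, so a_4 = 2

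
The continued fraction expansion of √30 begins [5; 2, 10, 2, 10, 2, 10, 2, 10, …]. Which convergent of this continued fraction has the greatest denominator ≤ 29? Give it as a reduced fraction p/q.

List convergents until the denominator exceeds the bound:
a_0 = 5: 5/1  (≤ bound)
a_1 = 2: 11/2  (≤ bound)
a_2 = 10: 115/21  (≤ bound)
a_3 = 2: 241/44  (> 29, stop)

115/21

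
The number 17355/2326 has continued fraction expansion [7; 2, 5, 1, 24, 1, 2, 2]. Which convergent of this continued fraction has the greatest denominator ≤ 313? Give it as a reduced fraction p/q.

a_0 = 7: 7/1  (≤ bound)
a_1 = 2: 15/2  (≤ bound)
a_2 = 5: 82/11  (≤ bound)
a_3 = 1: 97/13  (≤ bound)
a_4 = 24: 2410/323  (> 313, stop)

97/13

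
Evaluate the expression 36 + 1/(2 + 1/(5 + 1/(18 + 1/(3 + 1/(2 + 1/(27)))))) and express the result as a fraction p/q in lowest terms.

Start with 27.
2 + 1/(27/1) = 2 + 1/27 = 55/27
3 + 1/(55/27) = 3 + 27/55 = 192/55
18 + 1/(192/55) = 18 + 55/192 = 3511/192
5 + 1/(3511/192) = 5 + 192/3511 = 17747/3511
2 + 1/(17747/3511) = 2 + 3511/17747 = 39005/17747
36 + 1/(39005/17747) = 36 + 17747/39005 = 1421927/39005

1421927/39005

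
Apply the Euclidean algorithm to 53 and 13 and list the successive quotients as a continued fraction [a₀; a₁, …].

⌊53/13⌋ = 4, remainder 1
⌊13/1⌋ = 13, remainder 0

[4; 13]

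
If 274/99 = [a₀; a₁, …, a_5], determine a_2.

3

Run the Euclidean algorithm, recording each quotient:
274 ÷ 99 → quotient 2, remainder 76
99 ÷ 76 → quotient 1, remainder 23
76 ÷ 23 → quotient 3, remainder 7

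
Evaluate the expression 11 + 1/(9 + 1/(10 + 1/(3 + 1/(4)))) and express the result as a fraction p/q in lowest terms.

Starting at the tail and folding back:
Start with 4.
3 + 1/(4/1) = 3 + 1/4 = 13/4
10 + 1/(13/4) = 10 + 4/13 = 134/13
9 + 1/(134/13) = 9 + 13/134 = 1219/134
11 + 1/(1219/134) = 11 + 134/1219 = 13543/1219

13543/1219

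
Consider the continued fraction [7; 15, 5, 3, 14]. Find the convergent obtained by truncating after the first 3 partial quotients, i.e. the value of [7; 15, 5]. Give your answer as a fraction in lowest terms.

537/76

Collapse the nested fraction from the inside out:
Start with 5.
15 + 1/(5/1) = 15 + 1/5 = 76/5
7 + 1/(76/5) = 7 + 5/76 = 537/76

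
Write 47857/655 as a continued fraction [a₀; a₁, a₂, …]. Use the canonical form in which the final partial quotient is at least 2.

[73; 15, 1, 1, 2, 8]

Repeatedly divide and take the remainder:
47857 ÷ 655 → quotient 73, remainder 42
655 ÷ 42 → quotient 15, remainder 25
42 ÷ 25 → quotient 1, remainder 17
25 ÷ 17 → quotient 1, remainder 8
17 ÷ 8 → quotient 2, remainder 1
8 ÷ 1 → quotient 8, remainder 0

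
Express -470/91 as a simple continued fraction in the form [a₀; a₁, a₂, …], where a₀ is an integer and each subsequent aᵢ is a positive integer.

-470 = -6·91 + 76, so a_0 = -6
91 = 1·76 + 15, so a_1 = 1
76 = 5·15 + 1, so a_2 = 5
15 = 15·1 + 0, so a_3 = 15

[-6; 1, 5, 15]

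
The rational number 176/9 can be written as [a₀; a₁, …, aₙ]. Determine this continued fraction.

Apply division with remainder until the remainder is 0:
176 ÷ 9 → quotient 19, remainder 5
9 ÷ 5 → quotient 1, remainder 4
5 ÷ 4 → quotient 1, remainder 1
4 ÷ 1 → quotient 4, remainder 0

[19; 1, 1, 4]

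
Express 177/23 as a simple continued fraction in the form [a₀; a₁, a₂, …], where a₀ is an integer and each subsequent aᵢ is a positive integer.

[7; 1, 2, 3, 2]

⌊177/23⌋ = 7, remainder 16
⌊23/16⌋ = 1, remainder 7
⌊16/7⌋ = 2, remainder 2
⌊7/2⌋ = 3, remainder 1
⌊2/1⌋ = 2, remainder 0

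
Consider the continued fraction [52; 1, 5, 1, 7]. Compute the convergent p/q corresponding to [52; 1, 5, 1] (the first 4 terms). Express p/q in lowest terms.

Use the convergent recurrence hₖ = aₖ·hₖ₋₁ + hₖ₋₂ (and likewise for the denominators kₖ):
a_0 = 52: 52/1
a_1 = 1: 53/1
a_2 = 5: 317/6
a_3 = 1: 370/7

370/7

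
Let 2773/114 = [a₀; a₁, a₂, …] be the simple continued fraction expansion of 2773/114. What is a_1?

3

Apply division with remainder until the remainder is 0:
2773 = 24·114 + 37, so a_0 = 24
114 = 3·37 + 3, so a_1 = 3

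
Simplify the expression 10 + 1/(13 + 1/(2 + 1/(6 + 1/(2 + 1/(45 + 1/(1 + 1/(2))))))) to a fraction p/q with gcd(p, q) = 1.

Compute successive convergents:
a_0 = 10: 10/1
a_1 = 13: 131/13
a_2 = 2: 272/27
a_3 = 6: 1763/175
a_4 = 2: 3798/377
a_5 = 45: 172673/17140
a_6 = 1: 176471/17517
a_7 = 2: 525615/52174

525615/52174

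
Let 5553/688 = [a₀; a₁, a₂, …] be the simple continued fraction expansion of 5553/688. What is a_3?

2

5553 = 8·688 + 49, so a_0 = 8
688 = 14·49 + 2, so a_1 = 14
49 = 24·2 + 1, so a_2 = 24
2 = 2·1 + 0, so a_3 = 2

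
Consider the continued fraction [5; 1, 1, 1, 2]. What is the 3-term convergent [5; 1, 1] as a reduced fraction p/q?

Start with 1.
1 + 1/(1/1) = 1 + 1/1 = 2/1
5 + 1/(2/1) = 5 + 1/2 = 11/2

11/2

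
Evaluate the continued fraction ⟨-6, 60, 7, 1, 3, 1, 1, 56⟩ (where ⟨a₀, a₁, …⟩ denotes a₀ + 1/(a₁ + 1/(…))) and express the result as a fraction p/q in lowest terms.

a_0 = -6: -6/1
a_1 = 60: -359/60
a_2 = 7: -2519/421
a_3 = 1: -2878/481
a_4 = 3: -11153/1864
a_5 = 1: -14031/2345
a_6 = 1: -25184/4209
a_7 = 56: -1424335/238049

-1424335/238049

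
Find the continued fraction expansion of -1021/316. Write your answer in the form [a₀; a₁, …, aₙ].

-1021 = -4·316 + 243, so a_0 = -4
316 = 1·243 + 73, so a_1 = 1
243 = 3·73 + 24, so a_2 = 3
73 = 3·24 + 1, so a_3 = 3
24 = 24·1 + 0, so a_4 = 24

[-4; 1, 3, 3, 24]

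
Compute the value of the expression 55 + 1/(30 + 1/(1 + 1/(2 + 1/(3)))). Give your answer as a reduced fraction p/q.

Start with 3.
2 + 1/(3/1) = 2 + 1/3 = 7/3
1 + 1/(7/3) = 1 + 3/7 = 10/7
30 + 1/(10/7) = 30 + 7/10 = 307/10
55 + 1/(307/10) = 55 + 10/307 = 16895/307

16895/307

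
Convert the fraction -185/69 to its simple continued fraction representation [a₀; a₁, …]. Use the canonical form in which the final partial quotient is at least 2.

[-3; 3, 7, 3]

-185 = -3·69 + 22, so a_0 = -3
69 = 3·22 + 3, so a_1 = 3
22 = 7·3 + 1, so a_2 = 7
3 = 3·1 + 0, so a_3 = 3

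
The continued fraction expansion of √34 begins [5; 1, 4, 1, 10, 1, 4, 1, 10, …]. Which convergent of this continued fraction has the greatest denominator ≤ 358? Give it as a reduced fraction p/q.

a_0 = 5: 5/1  (≤ bound)
a_1 = 1: 6/1  (≤ bound)
a_2 = 4: 29/5  (≤ bound)
a_3 = 1: 35/6  (≤ bound)
a_4 = 10: 379/65  (≤ bound)
a_5 = 1: 414/71  (≤ bound)
a_6 = 4: 2035/349  (≤ bound)
a_7 = 1: 2449/420  (> 358, stop)

2035/349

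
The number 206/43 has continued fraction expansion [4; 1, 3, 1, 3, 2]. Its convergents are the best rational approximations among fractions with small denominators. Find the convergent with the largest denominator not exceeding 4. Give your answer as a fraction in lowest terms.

List convergents until the denominator exceeds the bound:
a_0 = 4: 4/1  (≤ bound)
a_1 = 1: 5/1  (≤ bound)
a_2 = 3: 19/4  (≤ bound)
a_3 = 1: 24/5  (> 4, stop)

19/4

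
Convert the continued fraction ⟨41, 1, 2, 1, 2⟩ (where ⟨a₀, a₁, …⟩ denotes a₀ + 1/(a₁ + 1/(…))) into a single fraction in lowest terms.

459/11

Start with 2.
1 + 1/(2/1) = 1 + 1/2 = 3/2
2 + 1/(3/2) = 2 + 2/3 = 8/3
1 + 1/(8/3) = 1 + 3/8 = 11/8
41 + 1/(11/8) = 41 + 8/11 = 459/11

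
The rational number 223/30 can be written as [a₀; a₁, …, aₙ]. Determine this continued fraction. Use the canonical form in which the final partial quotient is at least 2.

[7; 2, 3, 4]

223 ÷ 30 → quotient 7, remainder 13
30 ÷ 13 → quotient 2, remainder 4
13 ÷ 4 → quotient 3, remainder 1
4 ÷ 1 → quotient 4, remainder 0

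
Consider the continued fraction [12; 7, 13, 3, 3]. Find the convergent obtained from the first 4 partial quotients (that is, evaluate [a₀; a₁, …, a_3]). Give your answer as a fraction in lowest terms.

Start with 3.
13 + 1/(3/1) = 13 + 1/3 = 40/3
7 + 1/(40/3) = 7 + 3/40 = 283/40
12 + 1/(283/40) = 12 + 40/283 = 3436/283

3436/283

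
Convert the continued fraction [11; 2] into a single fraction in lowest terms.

Compute successive convergents:
a_0 = 11: 11/1
a_1 = 2: 23/2

23/2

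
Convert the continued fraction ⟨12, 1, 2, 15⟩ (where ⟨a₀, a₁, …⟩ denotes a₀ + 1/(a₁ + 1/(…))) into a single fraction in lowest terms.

a_0 = 12: 12/1
a_1 = 1: 13/1
a_2 = 2: 38/3
a_3 = 15: 583/46

583/46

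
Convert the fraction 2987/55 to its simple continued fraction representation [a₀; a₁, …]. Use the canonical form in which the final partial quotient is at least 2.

Repeatedly divide and take the remainder:
2987 = 54·55 + 17, so a_0 = 54
55 = 3·17 + 4, so a_1 = 3
17 = 4·4 + 1, so a_2 = 4
4 = 4·1 + 0, so a_3 = 4

[54; 3, 4, 4]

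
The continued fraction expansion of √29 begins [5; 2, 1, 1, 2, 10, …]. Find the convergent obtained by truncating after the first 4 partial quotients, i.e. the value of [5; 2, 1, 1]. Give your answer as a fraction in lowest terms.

27/5

Collapse the nested fraction from the inside out:
Start with 1.
1 + 1/(1/1) = 1 + 1/1 = 2/1
2 + 1/(2/1) = 2 + 1/2 = 5/2
5 + 1/(5/2) = 5 + 2/5 = 27/5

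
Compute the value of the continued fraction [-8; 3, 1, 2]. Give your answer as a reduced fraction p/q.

-85/11

a_0 = -8: -8/1
a_1 = 3: -23/3
a_2 = 1: -31/4
a_3 = 2: -85/11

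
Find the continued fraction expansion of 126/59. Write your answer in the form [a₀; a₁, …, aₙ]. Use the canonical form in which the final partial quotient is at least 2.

Run the Euclidean algorithm, recording each quotient:
⌊126/59⌋ = 2, remainder 8
⌊59/8⌋ = 7, remainder 3
⌊8/3⌋ = 2, remainder 2
⌊3/2⌋ = 1, remainder 1
⌊2/1⌋ = 2, remainder 0

[2; 7, 2, 1, 2]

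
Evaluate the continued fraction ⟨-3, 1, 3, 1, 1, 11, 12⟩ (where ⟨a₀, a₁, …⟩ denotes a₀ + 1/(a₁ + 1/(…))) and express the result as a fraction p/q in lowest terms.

-2792/1257

a_0 = -3: -3/1
a_1 = 1: -2/1
a_2 = 3: -9/4
a_3 = 1: -11/5
a_4 = 1: -20/9
a_5 = 11: -231/104
a_6 = 12: -2792/1257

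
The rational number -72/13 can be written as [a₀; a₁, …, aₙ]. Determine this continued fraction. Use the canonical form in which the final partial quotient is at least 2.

[-6; 2, 6]

Repeatedly divide and take the remainder:
⌊-72/13⌋ = -6, remainder 6
⌊13/6⌋ = 2, remainder 1
⌊6/1⌋ = 6, remainder 0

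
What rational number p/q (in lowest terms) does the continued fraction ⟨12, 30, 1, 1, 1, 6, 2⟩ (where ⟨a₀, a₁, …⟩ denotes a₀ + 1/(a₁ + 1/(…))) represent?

15859/1318

a_0 = 12: 12/1
a_1 = 30: 361/30
a_2 = 1: 373/31
a_3 = 1: 734/61
a_4 = 1: 1107/92
a_5 = 6: 7376/613
a_6 = 2: 15859/1318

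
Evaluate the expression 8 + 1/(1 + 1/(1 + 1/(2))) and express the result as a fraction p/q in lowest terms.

Work from the innermost term outward:
Start with 2.
1 + 1/(2/1) = 1 + 1/2 = 3/2
1 + 1/(3/2) = 1 + 2/3 = 5/3
8 + 1/(5/3) = 8 + 3/5 = 43/5

43/5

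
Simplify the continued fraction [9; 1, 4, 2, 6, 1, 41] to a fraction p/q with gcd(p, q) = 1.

33702/3433

a_0 = 9: 9/1
a_1 = 1: 10/1
a_2 = 4: 49/5
a_3 = 2: 108/11
a_4 = 6: 697/71
a_5 = 1: 805/82
a_6 = 41: 33702/3433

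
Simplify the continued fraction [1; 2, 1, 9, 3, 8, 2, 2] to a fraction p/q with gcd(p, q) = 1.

Compute successive convergents:
a_0 = 1: 1/1
a_1 = 2: 3/2
a_2 = 1: 4/3
a_3 = 9: 39/29
a_4 = 3: 121/90
a_5 = 8: 1007/749
a_6 = 2: 2135/1588
a_7 = 2: 5277/3925

5277/3925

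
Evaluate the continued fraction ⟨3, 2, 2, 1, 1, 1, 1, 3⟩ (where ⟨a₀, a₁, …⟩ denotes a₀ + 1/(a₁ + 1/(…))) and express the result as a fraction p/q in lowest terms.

Collapse the nested fraction from the inside out:
Start with 3.
1 + 1/(3/1) = 1 + 1/3 = 4/3
1 + 1/(4/3) = 1 + 3/4 = 7/4
1 + 1/(7/4) = 1 + 4/7 = 11/7
1 + 1/(11/7) = 1 + 7/11 = 18/11
2 + 1/(18/11) = 2 + 11/18 = 47/18
2 + 1/(47/18) = 2 + 18/47 = 112/47
3 + 1/(112/47) = 3 + 47/112 = 383/112

383/112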